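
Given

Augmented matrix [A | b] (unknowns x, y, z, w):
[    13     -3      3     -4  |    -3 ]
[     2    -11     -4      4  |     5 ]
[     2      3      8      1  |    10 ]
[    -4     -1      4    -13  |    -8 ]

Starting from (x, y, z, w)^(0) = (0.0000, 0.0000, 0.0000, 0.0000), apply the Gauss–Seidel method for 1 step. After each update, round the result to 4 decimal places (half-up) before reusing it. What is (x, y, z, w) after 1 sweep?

Iteration 1:
  x = (-3 - (-3)·0.0000 - (3)·0.0000 - (-4)·0.0000) / (13) = -0.2308
  y = (5 - (2)·-0.2308 - (-4)·0.0000 - (4)·0.0000) / (-11) = -0.4965
  z = (10 - (2)·-0.2308 - (3)·-0.4965 - (1)·0.0000) / (8) = 1.4939
  w = (-8 - (-4)·-0.2308 - (-1)·-0.4965 - (4)·1.4939) / (-13) = 1.1843

(-0.2308, -0.4965, 1.4939, 1.1843)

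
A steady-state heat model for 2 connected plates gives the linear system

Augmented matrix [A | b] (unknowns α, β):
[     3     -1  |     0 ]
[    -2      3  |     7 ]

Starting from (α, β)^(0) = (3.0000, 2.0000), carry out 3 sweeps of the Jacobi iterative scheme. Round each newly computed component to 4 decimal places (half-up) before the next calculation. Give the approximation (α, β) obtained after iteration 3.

(0.9259, 3.2963)

Iteration 1:
  α = (0 - (-1)·2.0000) / (3) = 0.6667
  β = (7 - (-2)·3.0000) / (3) = 4.3333
Iteration 2:
  α = (0 - (-1)·4.3333) / (3) = 1.4444
  β = (7 - (-2)·0.6667) / (3) = 2.7778
Iteration 3:
  α = (0 - (-1)·2.7778) / (3) = 0.9259
  β = (7 - (-2)·1.4444) / (3) = 3.2963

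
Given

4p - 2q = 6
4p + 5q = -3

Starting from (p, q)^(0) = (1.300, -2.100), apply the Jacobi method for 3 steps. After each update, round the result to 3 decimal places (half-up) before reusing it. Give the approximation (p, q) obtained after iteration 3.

Iteration 1:
  p = (6 - (-2)·-2.100) / (4) = 0.450
  q = (-3 - (4)·1.300) / (5) = -1.640
Iteration 2:
  p = (6 - (-2)·-1.640) / (4) = 0.680
  q = (-3 - (4)·0.450) / (5) = -0.960
Iteration 3:
  p = (6 - (-2)·-0.960) / (4) = 1.020
  q = (-3 - (4)·0.680) / (5) = -1.144

(1.020, -1.144)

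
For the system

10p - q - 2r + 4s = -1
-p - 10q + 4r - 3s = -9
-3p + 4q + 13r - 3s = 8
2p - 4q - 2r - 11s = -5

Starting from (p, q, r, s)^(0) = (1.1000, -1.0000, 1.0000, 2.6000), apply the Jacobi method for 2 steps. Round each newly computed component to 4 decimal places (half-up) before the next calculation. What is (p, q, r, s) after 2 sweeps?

Iteration 1:
  p = (-1 - (-1)·-1.0000 - (-2)·1.0000 - (4)·2.6000) / (10) = -1.0400
  q = (-9 - (-1)·1.1000 - (4)·1.0000 - (-3)·2.6000) / (-10) = 0.4100
  r = (8 - (-3)·1.1000 - (4)·-1.0000 - (-3)·2.6000) / (13) = 1.7769
  s = (-5 - (2)·1.1000 - (-4)·-1.0000 - (-2)·1.0000) / (-11) = 0.8364
Iteration 2:
  p = (-1 - (-1)·0.4100 - (-2)·1.7769 - (4)·0.8364) / (10) = -0.0382
  q = (-9 - (-1)·-1.0400 - (4)·1.7769 - (-3)·0.8364) / (-10) = 1.4638
  r = (8 - (-3)·-1.0400 - (4)·0.4100 - (-3)·0.8364) / (13) = 0.4422
  s = (-5 - (2)·-1.0400 - (-4)·0.4100 - (-2)·1.7769) / (-11) = -0.2067

(-0.0382, 1.4638, 0.4422, -0.2067)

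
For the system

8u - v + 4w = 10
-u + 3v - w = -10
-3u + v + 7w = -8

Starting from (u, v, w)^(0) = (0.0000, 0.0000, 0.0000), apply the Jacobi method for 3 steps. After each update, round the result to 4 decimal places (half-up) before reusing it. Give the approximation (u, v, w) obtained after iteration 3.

(0.9033, -2.9087, -0.0697)

Iteration 1:
  u = (10 - (-1)·0.0000 - (4)·0.0000) / (8) = 1.2500
  v = (-10 - (-1)·0.0000 - (-1)·0.0000) / (3) = -3.3333
  w = (-8 - (-3)·0.0000 - (1)·0.0000) / (7) = -1.1429
Iteration 2:
  u = (10 - (-1)·-3.3333 - (4)·-1.1429) / (8) = 1.4048
  v = (-10 - (-1)·1.2500 - (-1)·-1.1429) / (3) = -3.2976
  w = (-8 - (-3)·1.2500 - (1)·-3.3333) / (7) = -0.1310
Iteration 3:
  u = (10 - (-1)·-3.2976 - (4)·-0.1310) / (8) = 0.9033
  v = (-10 - (-1)·1.4048 - (-1)·-0.1310) / (3) = -2.9087
  w = (-8 - (-3)·1.4048 - (1)·-3.2976) / (7) = -0.0697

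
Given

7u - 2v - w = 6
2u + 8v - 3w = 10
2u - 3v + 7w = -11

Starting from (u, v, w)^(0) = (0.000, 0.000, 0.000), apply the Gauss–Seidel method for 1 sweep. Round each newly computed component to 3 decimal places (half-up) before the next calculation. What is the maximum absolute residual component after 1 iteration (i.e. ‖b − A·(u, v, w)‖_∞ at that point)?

Iteration 1:
  u = (6 - (-2)·0.000 - (-1)·0.000) / (7) = 0.857
  v = (10 - (2)·0.857 - (-3)·0.000) / (8) = 1.036
  w = (-11 - (2)·0.857 - (-3)·1.036) / (7) = -1.372
Residual b − A·x = (0.701, -4.118, -0.002); ∞-norm = 4.118

4.118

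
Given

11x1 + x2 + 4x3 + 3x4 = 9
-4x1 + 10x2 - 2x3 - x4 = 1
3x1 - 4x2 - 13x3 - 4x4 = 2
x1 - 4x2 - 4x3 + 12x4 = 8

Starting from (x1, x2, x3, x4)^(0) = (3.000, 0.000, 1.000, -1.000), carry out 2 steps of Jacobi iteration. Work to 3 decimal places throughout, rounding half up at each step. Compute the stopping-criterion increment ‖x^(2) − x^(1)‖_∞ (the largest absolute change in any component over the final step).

Iteration 1:
  x1 = (9 - (1)·0.000 - (4)·1.000 - (3)·-1.000) / (11) = 0.727
  x2 = (1 - (-4)·3.000 - (-2)·1.000 - (-1)·-1.000) / (10) = 1.400
  x3 = (2 - (3)·3.000 - (-4)·0.000 - (-4)·-1.000) / (-13) = 0.846
  x4 = (8 - (1)·3.000 - (-4)·0.000 - (-4)·1.000) / (12) = 0.750
Iteration 2:
  x1 = (9 - (1)·1.400 - (4)·0.846 - (3)·0.750) / (11) = 0.179
  x2 = (1 - (-4)·0.727 - (-2)·0.846 - (-1)·0.750) / (10) = 0.635
  x3 = (2 - (3)·0.727 - (-4)·1.400 - (-4)·0.750) / (-13) = -0.648
  x4 = (8 - (1)·0.727 - (-4)·1.400 - (-4)·0.846) / (12) = 1.355
Change: (-0.548, -0.765, -1.494, 0.605) → max |·| = 1.494

1.494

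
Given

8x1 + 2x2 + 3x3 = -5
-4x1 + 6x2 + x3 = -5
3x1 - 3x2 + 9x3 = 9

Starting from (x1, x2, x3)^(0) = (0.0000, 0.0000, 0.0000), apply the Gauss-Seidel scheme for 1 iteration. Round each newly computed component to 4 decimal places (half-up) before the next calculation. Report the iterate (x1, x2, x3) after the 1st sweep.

(-0.6250, -1.2500, 0.7917)

Iteration 1:
  x1 = (-5 - (2)·0.0000 - (3)·0.0000) / (8) = -0.6250
  x2 = (-5 - (-4)·-0.6250 - (1)·0.0000) / (6) = -1.2500
  x3 = (9 - (3)·-0.6250 - (-3)·-1.2500) / (9) = 0.7917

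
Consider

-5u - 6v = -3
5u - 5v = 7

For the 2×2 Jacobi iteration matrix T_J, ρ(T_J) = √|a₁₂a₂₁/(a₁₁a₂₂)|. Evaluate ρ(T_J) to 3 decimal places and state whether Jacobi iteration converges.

1.095

a₁₂a₂₁/(a₁₁a₂₂) = (-6)·(5) / ((-5)·(-5)) = -1.200000
ρ = √|-1.200000| = √1.200000 = 1.095
ρ > 1, so Jacobi diverges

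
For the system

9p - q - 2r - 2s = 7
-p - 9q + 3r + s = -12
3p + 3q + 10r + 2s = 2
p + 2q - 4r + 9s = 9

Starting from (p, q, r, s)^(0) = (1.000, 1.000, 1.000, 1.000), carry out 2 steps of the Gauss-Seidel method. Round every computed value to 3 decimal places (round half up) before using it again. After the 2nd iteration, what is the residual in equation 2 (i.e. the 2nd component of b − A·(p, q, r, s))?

Iteration 1:
  p = (7 - (-1)·1.000 - (-2)·1.000 - (-2)·1.000) / (9) = 1.333
  q = (-12 - (-1)·1.333 - (3)·1.000 - (1)·1.000) / (-9) = 1.630
  r = (2 - (3)·1.333 - (3)·1.630 - (2)·1.000) / (10) = -0.889
  s = (9 - (1)·1.333 - (2)·1.630 - (-4)·-0.889) / (9) = 0.095
Iteration 2:
  p = (7 - (-1)·1.630 - (-2)·-0.889 - (-2)·0.095) / (9) = 0.782
  q = (-12 - (-1)·0.782 - (3)·-0.889 - (1)·0.095) / (-9) = 0.961
  r = (2 - (3)·0.782 - (3)·0.961 - (2)·0.095) / (10) = -0.342
  s = (9 - (1)·0.782 - (2)·0.961 - (-4)·-0.342) / (9) = 0.548
Residual b − A·x = (1.335, -2.091, -0.905, -0.004)

-2.091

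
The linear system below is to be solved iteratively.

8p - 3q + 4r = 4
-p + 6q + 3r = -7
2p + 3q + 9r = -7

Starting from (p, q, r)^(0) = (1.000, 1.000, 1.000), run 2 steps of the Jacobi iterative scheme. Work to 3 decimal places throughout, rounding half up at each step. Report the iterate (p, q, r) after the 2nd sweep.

Iteration 1:
  p = (4 - (-3)·1.000 - (4)·1.000) / (8) = 0.375
  q = (-7 - (-1)·1.000 - (3)·1.000) / (6) = -1.500
  r = (-7 - (2)·1.000 - (3)·1.000) / (9) = -1.333
Iteration 2:
  p = (4 - (-3)·-1.500 - (4)·-1.333) / (8) = 0.604
  q = (-7 - (-1)·0.375 - (3)·-1.333) / (6) = -0.438
  r = (-7 - (2)·0.375 - (3)·-1.500) / (9) = -0.361

(0.604, -0.438, -0.361)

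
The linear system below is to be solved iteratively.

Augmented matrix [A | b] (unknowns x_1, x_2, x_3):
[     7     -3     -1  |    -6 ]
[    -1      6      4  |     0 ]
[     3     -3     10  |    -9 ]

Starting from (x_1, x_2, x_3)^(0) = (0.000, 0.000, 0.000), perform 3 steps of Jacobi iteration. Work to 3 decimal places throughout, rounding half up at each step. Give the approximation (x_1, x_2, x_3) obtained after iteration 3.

Iteration 1:
  x_1 = (-6 - (-3)·0.000 - (-1)·0.000) / (7) = -0.857
  x_2 = (0 - (-1)·0.000 - (4)·0.000) / (6) = 0.000
  x_3 = (-9 - (3)·0.000 - (-3)·0.000) / (10) = -0.900
Iteration 2:
  x_1 = (-6 - (-3)·0.000 - (-1)·-0.900) / (7) = -0.986
  x_2 = (0 - (-1)·-0.857 - (4)·-0.900) / (6) = 0.457
  x_3 = (-9 - (3)·-0.857 - (-3)·0.000) / (10) = -0.643
Iteration 3:
  x_1 = (-6 - (-3)·0.457 - (-1)·-0.643) / (7) = -0.753
  x_2 = (0 - (-1)·-0.986 - (4)·-0.643) / (6) = 0.264
  x_3 = (-9 - (3)·-0.986 - (-3)·0.457) / (10) = -0.467

(-0.753, 0.264, -0.467)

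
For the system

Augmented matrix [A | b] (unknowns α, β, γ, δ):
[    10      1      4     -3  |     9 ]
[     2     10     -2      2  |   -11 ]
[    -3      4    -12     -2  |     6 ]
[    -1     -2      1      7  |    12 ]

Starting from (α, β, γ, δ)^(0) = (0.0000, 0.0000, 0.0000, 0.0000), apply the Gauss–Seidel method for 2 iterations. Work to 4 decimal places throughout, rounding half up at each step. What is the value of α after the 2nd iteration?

1.9812

Iteration 1:
  α = (9 - (1)·0.0000 - (4)·0.0000 - (-3)·0.0000) / (10) = 0.9000
  β = (-11 - (2)·0.9000 - (-2)·0.0000 - (2)·0.0000) / (10) = -1.2800
  γ = (6 - (-3)·0.9000 - (4)·-1.2800 - (-2)·0.0000) / (-12) = -1.1517
  δ = (12 - (-1)·0.9000 - (-2)·-1.2800 - (1)·-1.1517) / (7) = 1.6417
Iteration 2:
  α = (9 - (1)·-1.2800 - (4)·-1.1517 - (-3)·1.6417) / (10) = 1.9812
  β = (-11 - (2)·1.9812 - (-2)·-1.1517 - (2)·1.6417) / (10) = -2.0549
  γ = (6 - (-3)·1.9812 - (4)·-2.0549 - (-2)·1.6417) / (-12) = -1.9539
  δ = (12 - (-1)·1.9812 - (-2)·-2.0549 - (1)·-1.9539) / (7) = 1.6893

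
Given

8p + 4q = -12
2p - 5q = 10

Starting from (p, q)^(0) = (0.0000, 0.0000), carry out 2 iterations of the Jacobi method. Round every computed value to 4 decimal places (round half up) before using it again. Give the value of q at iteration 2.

Iteration 1:
  p = (-12 - (4)·0.0000) / (8) = -1.5000
  q = (10 - (2)·0.0000) / (-5) = -2.0000
Iteration 2:
  p = (-12 - (4)·-2.0000) / (8) = -0.5000
  q = (10 - (2)·-1.5000) / (-5) = -2.6000

-2.6000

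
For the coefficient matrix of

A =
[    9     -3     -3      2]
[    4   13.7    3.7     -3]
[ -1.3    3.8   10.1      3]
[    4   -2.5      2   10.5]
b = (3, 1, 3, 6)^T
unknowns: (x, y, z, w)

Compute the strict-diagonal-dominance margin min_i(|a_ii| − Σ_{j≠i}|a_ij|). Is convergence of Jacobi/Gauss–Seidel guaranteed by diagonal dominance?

1

row 1: |9| − (3+3+2) = 1
row 2: |13.7| − (4+3.7+3) = 3
row 3: |10.1| − (1.3+3.8+3) = 2
row 4: |10.5| − (4+2.5+2) = 2
minimum over rows = 1 → strictly diagonally dominant (convergence guaranteed)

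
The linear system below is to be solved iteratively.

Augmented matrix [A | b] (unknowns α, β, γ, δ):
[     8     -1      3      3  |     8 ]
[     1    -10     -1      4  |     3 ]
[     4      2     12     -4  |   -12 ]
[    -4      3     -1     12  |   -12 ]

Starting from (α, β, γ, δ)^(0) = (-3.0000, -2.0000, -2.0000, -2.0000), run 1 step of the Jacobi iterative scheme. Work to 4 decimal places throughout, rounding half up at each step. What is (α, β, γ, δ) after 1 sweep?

Iteration 1:
  α = (8 - (-1)·-2.0000 - (3)·-2.0000 - (3)·-2.0000) / (8) = 2.2500
  β = (3 - (1)·-3.0000 - (-1)·-2.0000 - (4)·-2.0000) / (-10) = -1.2000
  γ = (-12 - (4)·-3.0000 - (2)·-2.0000 - (-4)·-2.0000) / (12) = -0.3333
  δ = (-12 - (-4)·-3.0000 - (3)·-2.0000 - (-1)·-2.0000) / (12) = -1.6667

(2.2500, -1.2000, -0.3333, -1.6667)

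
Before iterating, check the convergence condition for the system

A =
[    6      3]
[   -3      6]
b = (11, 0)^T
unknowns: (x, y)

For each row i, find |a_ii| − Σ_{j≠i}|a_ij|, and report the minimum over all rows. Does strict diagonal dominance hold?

3

row 1: |6| − (3) = 3
row 2: |6| − (3) = 3
minimum over rows = 3 → strictly diagonally dominant (convergence guaranteed)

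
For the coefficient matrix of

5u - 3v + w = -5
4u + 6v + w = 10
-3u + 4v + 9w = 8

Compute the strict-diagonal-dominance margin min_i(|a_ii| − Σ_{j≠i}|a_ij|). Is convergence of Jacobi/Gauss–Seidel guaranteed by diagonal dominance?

1

row 1: |5| − (3+1) = 1
row 2: |6| − (4+1) = 1
row 3: |9| − (3+4) = 2
minimum over rows = 1 → strictly diagonally dominant (convergence guaranteed)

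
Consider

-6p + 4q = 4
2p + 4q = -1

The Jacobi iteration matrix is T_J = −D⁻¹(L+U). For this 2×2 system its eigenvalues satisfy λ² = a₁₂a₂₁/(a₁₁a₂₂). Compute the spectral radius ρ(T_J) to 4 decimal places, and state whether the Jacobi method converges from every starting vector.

0.5774

a₁₂a₂₁/(a₁₁a₂₂) = (4)·(2) / ((-6)·(4)) = -0.333333
ρ = √|-0.333333| = √0.333333 = 0.5774
ρ < 1, so Jacobi converges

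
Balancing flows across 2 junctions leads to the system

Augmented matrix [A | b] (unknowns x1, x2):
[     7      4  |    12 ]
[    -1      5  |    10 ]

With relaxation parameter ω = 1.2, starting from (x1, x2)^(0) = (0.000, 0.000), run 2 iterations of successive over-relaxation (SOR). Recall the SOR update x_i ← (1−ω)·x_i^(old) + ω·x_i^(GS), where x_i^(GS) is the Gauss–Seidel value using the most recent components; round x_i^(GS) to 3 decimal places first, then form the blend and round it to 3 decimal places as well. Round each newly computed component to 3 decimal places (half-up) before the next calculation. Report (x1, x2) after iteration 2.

Iteration 1:
  x1: GS value = (12 - (4)·0.000) / (7) = 1.714;  x1 ← (1−ω)·0.000 + ω·1.714 = 2.057
  x2: GS value = (10 - (-1)·2.057) / (5) = 2.411;  x2 ← (1−ω)·0.000 + ω·2.411 = 2.893
Iteration 2:
  x1: GS value = (12 - (4)·2.893) / (7) = 0.061;  x1 ← (1−ω)·2.057 + ω·0.061 = -0.338
  x2: GS value = (10 - (-1)·-0.338) / (5) = 1.932;  x2 ← (1−ω)·2.893 + ω·1.932 = 1.740

(-0.338, 1.740)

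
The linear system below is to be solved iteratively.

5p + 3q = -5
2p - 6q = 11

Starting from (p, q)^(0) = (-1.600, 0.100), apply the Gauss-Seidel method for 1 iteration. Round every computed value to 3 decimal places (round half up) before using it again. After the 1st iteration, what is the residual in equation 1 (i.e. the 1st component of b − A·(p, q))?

6.861

Iteration 1:
  p = (-5 - (3)·0.100) / (5) = -1.060
  q = (11 - (2)·-1.060) / (-6) = -2.187
Residual b − A·x = (6.861, -0.002)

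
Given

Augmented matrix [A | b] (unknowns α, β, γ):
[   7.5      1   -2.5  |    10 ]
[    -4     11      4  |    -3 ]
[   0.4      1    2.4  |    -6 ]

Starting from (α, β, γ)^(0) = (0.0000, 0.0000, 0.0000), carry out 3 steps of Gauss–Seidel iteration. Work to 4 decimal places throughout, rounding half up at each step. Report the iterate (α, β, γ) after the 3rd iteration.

Iteration 1:
  α = (10 - (1)·0.0000 - (-2.5)·0.0000) / (7.5) = 1.3333
  β = (-3 - (-4)·1.3333 - (4)·0.0000) / (11) = 0.2121
  γ = (-6 - (0.4)·1.3333 - (1)·0.2121) / (2.4) = -2.8106
Iteration 2:
  α = (10 - (1)·0.2121 - (-2.5)·-2.8106) / (7.5) = 0.3682
  β = (-3 - (-4)·0.3682 - (4)·-2.8106) / (11) = 0.8832
  γ = (-6 - (0.4)·0.3682 - (1)·0.8832) / (2.4) = -2.9294
Iteration 3:
  α = (10 - (1)·0.8832 - (-2.5)·-2.9294) / (7.5) = 0.2391
  β = (-3 - (-4)·0.2391 - (4)·-2.9294) / (11) = 0.8795
  γ = (-6 - (0.4)·0.2391 - (1)·0.8795) / (2.4) = -2.9063

(0.2391, 0.8795, -2.9063)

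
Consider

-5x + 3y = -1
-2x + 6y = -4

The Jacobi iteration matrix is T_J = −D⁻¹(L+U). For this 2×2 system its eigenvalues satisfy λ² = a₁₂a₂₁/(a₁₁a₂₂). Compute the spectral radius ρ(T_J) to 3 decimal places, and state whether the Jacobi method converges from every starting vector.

a₁₂a₂₁/(a₁₁a₂₂) = (3)·(-2) / ((-5)·(6)) = 0.200000
ρ = √|0.200000| = √0.200000 = 0.447
ρ < 1, so Jacobi converges

0.447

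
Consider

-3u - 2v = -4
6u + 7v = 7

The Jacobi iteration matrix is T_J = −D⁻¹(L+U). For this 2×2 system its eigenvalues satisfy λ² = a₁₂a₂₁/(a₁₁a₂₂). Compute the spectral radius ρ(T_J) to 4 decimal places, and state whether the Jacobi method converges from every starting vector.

0.7559

a₁₂a₂₁/(a₁₁a₂₂) = (-2)·(6) / ((-3)·(7)) = 0.571429
ρ = √|0.571429| = √0.571429 = 0.7559
ρ < 1, so Jacobi converges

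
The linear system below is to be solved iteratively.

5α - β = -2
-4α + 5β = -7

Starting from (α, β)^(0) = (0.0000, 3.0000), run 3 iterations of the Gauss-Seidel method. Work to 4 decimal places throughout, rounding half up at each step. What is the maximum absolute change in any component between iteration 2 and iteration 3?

0.1357

Iteration 1:
  α = (-2 - (-1)·3.0000) / (5) = 0.2000
  β = (-7 - (-4)·0.2000) / (5) = -1.2400
Iteration 2:
  α = (-2 - (-1)·-1.2400) / (5) = -0.6480
  β = (-7 - (-4)·-0.6480) / (5) = -1.9184
Iteration 3:
  α = (-2 - (-1)·-1.9184) / (5) = -0.7837
  β = (-7 - (-4)·-0.7837) / (5) = -2.0270
Change: (-0.1357, -0.1086) → max |·| = 0.1357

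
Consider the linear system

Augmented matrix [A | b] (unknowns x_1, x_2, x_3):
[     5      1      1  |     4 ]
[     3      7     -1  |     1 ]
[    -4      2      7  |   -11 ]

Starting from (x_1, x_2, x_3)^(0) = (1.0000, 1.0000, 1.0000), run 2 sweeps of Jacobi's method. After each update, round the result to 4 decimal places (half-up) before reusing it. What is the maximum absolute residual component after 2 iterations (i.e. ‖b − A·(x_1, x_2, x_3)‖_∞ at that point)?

2.8812

Iteration 1:
  x_1 = (4 - (1)·1.0000 - (1)·1.0000) / (5) = 0.4000
  x_2 = (1 - (3)·1.0000 - (-1)·1.0000) / (7) = -0.1429
  x_3 = (-11 - (-4)·1.0000 - (2)·1.0000) / (7) = -1.2857
Iteration 2:
  x_1 = (4 - (1)·-0.1429 - (1)·-1.2857) / (5) = 1.0857
  x_2 = (1 - (3)·0.4000 - (-1)·-1.2857) / (7) = -0.2122
  x_3 = (-11 - (-4)·0.4000 - (2)·-0.1429) / (7) = -1.3020
Residual b − A·x = (0.0857, -2.0737, 2.8812); ∞-norm = 2.8812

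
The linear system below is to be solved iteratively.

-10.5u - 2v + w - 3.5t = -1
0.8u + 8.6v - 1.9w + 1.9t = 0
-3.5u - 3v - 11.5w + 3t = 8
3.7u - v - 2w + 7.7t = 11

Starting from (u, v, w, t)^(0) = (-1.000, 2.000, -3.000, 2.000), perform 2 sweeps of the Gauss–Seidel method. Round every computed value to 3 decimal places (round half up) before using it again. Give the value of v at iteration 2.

Iteration 1:
  u = (-1 - (-2)·2.000 - (1)·-3.000 - (-3.5)·2.000) / (-10.5) = -1.238
  v = (0 - (0.8)·-1.238 - (-1.9)·-3.000 - (1.9)·2.000) / (8.6) = -0.989
  w = (8 - (-3.5)·-1.238 - (-3)·-0.989 - (3)·2.000) / (-11.5) = 0.461
  t = (11 - (3.7)·-1.238 - (-1)·-0.989 - (-2)·0.461) / (7.7) = 2.015
Iteration 2:
  u = (-1 - (-2)·-0.989 - (1)·0.461 - (-3.5)·2.015) / (-10.5) = -0.344
  v = (0 - (0.8)·-0.344 - (-1.9)·0.461 - (1.9)·2.015) / (8.6) = -0.311
  w = (8 - (-3.5)·-0.344 - (-3)·-0.311 - (3)·2.015) / (-11.5) = 0.016
  t = (11 - (3.7)·-0.344 - (-1)·-0.311 - (-2)·0.016) / (7.7) = 1.558

-0.311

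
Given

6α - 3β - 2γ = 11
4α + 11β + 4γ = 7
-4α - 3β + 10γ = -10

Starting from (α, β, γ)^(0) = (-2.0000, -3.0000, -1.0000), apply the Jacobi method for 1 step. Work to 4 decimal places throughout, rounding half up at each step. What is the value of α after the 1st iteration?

Iteration 1:
  α = (11 - (-3)·-3.0000 - (-2)·-1.0000) / (6) = 0.0000
  β = (7 - (4)·-2.0000 - (4)·-1.0000) / (11) = 1.7273
  γ = (-10 - (-4)·-2.0000 - (-3)·-3.0000) / (10) = -2.7000

0.0000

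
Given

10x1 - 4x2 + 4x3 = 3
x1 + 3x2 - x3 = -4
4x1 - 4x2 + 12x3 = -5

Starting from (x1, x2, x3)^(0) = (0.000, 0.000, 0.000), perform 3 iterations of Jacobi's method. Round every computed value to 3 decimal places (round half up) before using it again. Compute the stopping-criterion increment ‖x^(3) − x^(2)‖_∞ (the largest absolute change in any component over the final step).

Iteration 1:
  x1 = (3 - (-4)·0.000 - (4)·0.000) / (10) = 0.300
  x2 = (-4 - (1)·0.000 - (-1)·0.000) / (3) = -1.333
  x3 = (-5 - (4)·0.000 - (-4)·0.000) / (12) = -0.417
Iteration 2:
  x1 = (3 - (-4)·-1.333 - (4)·-0.417) / (10) = -0.066
  x2 = (-4 - (1)·0.300 - (-1)·-0.417) / (3) = -1.572
  x3 = (-5 - (4)·0.300 - (-4)·-1.333) / (12) = -0.961
Iteration 3:
  x1 = (3 - (-4)·-1.572 - (4)·-0.961) / (10) = 0.056
  x2 = (-4 - (1)·-0.066 - (-1)·-0.961) / (3) = -1.632
  x3 = (-5 - (4)·-0.066 - (-4)·-1.572) / (12) = -0.919
Change: (0.122, -0.060, 0.042) → max |·| = 0.122

0.122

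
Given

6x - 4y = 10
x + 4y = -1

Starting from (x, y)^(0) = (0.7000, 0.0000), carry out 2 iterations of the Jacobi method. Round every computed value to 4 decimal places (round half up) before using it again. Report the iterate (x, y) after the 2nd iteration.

Iteration 1:
  x = (10 - (-4)·0.0000) / (6) = 1.6667
  y = (-1 - (1)·0.7000) / (4) = -0.4250
Iteration 2:
  x = (10 - (-4)·-0.4250) / (6) = 1.3833
  y = (-1 - (1)·1.6667) / (4) = -0.6667

(1.3833, -0.6667)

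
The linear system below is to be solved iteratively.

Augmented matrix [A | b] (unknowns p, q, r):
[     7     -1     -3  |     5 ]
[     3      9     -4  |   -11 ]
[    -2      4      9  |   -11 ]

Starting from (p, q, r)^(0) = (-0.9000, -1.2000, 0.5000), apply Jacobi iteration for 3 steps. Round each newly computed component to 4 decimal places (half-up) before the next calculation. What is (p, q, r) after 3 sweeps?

(0.1288, -1.6302, -0.3394)

Iteration 1:
  p = (5 - (-1)·-1.2000 - (-3)·0.5000) / (7) = 0.7571
  q = (-11 - (3)·-0.9000 - (-4)·0.5000) / (9) = -0.7000
  r = (-11 - (-2)·-0.9000 - (4)·-1.2000) / (9) = -0.8889
Iteration 2:
  p = (5 - (-1)·-0.7000 - (-3)·-0.8889) / (7) = 0.2333
  q = (-11 - (3)·0.7571 - (-4)·-0.8889) / (9) = -1.8697
  r = (-11 - (-2)·0.7571 - (4)·-0.7000) / (9) = -0.7429
Iteration 3:
  p = (5 - (-1)·-1.8697 - (-3)·-0.7429) / (7) = 0.1288
  q = (-11 - (3)·0.2333 - (-4)·-0.7429) / (9) = -1.6302
  r = (-11 - (-2)·0.2333 - (4)·-1.8697) / (9) = -0.3394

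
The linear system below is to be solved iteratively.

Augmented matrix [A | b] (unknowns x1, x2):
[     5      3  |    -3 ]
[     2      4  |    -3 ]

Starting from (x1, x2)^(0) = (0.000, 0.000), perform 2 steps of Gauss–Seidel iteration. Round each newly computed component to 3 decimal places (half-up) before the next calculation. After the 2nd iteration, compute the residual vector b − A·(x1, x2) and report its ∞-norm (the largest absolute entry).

Iteration 1:
  x1 = (-3 - (3)·0.000) / (5) = -0.600
  x2 = (-3 - (2)·-0.600) / (4) = -0.450
Iteration 2:
  x1 = (-3 - (3)·-0.450) / (5) = -0.330
  x2 = (-3 - (2)·-0.330) / (4) = -0.585
Residual b − A·x = (0.405, 0.000); ∞-norm = 0.405

0.405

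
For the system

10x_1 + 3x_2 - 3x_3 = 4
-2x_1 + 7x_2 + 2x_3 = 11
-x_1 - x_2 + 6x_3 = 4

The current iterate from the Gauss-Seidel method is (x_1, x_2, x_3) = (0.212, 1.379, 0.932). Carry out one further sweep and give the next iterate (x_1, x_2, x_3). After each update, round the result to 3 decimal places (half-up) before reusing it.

(0.266, 1.381, 0.941)

One sweep:
  x_1 = (4 - (3)·1.379 - (-3)·0.932) / (10) = 0.266
  x_2 = (11 - (-2)·0.266 - (2)·0.932) / (7) = 1.381
  x_3 = (4 - (-1)·0.266 - (-1)·1.381) / (6) = 0.941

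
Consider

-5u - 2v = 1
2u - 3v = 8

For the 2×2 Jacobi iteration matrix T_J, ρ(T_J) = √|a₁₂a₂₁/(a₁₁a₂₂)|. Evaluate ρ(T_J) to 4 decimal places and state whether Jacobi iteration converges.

a₁₂a₂₁/(a₁₁a₂₂) = (-2)·(2) / ((-5)·(-3)) = -0.266667
ρ = √|-0.266667| = √0.266667 = 0.5164
ρ < 1, so Jacobi converges

0.5164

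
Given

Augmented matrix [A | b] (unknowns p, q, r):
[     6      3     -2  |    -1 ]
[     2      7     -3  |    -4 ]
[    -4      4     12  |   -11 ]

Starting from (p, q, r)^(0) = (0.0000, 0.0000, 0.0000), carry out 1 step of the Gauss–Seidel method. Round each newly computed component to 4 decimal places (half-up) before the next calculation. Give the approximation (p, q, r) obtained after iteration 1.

(-0.1667, -0.5238, -0.7976)

Iteration 1:
  p = (-1 - (3)·0.0000 - (-2)·0.0000) / (6) = -0.1667
  q = (-4 - (2)·-0.1667 - (-3)·0.0000) / (7) = -0.5238
  r = (-11 - (-4)·-0.1667 - (4)·-0.5238) / (12) = -0.7976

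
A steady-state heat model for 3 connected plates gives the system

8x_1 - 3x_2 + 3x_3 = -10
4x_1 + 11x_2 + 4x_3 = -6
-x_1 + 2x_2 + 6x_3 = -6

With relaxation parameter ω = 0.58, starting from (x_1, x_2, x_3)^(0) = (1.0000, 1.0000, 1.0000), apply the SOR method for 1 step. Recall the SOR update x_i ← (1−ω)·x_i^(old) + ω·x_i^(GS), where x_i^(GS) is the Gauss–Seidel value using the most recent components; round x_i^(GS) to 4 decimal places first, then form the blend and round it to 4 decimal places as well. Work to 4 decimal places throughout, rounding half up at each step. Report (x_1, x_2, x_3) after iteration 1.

(-0.3050, -0.0430, -0.1812)

Iteration 1:
  x_1: GS value = (-10 - (-3)·1.0000 - (3)·1.0000) / (8) = -1.2500;  x_1 ← (1−ω)·1.0000 + ω·-1.2500 = -0.3050
  x_2: GS value = (-6 - (4)·-0.3050 - (4)·1.0000) / (11) = -0.7982;  x_2 ← (1−ω)·1.0000 + ω·-0.7982 = -0.0430
  x_3: GS value = (-6 - (-1)·-0.3050 - (2)·-0.0430) / (6) = -1.0365;  x_3 ← (1−ω)·1.0000 + ω·-1.0365 = -0.1812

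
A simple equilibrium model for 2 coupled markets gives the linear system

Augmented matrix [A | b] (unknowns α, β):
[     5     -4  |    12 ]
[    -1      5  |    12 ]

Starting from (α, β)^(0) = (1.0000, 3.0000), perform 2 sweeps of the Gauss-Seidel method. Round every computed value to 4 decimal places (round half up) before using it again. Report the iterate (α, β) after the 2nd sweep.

(5.0880, 3.4176)

Iteration 1:
  α = (12 - (-4)·3.0000) / (5) = 4.8000
  β = (12 - (-1)·4.8000) / (5) = 3.3600
Iteration 2:
  α = (12 - (-4)·3.3600) / (5) = 5.0880
  β = (12 - (-1)·5.0880) / (5) = 3.4176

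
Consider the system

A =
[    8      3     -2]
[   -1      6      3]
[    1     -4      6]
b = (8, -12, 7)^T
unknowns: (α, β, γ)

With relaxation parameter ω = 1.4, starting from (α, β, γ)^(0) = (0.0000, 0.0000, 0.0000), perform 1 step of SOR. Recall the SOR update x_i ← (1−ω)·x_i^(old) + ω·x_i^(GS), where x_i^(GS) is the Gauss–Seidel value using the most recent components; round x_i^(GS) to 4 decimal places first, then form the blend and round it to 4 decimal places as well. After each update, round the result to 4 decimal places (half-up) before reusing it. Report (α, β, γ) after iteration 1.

(1.4000, -2.4734, -1.0018)

Iteration 1:
  α: GS value = (8 - (3)·0.0000 - (-2)·0.0000) / (8) = 1.0000;  α ← (1−ω)·0.0000 + ω·1.0000 = 1.4000
  β: GS value = (-12 - (-1)·1.4000 - (3)·0.0000) / (6) = -1.7667;  β ← (1−ω)·0.0000 + ω·-1.7667 = -2.4734
  γ: GS value = (7 - (1)·1.4000 - (-4)·-2.4734) / (6) = -0.7156;  γ ← (1−ω)·0.0000 + ω·-0.7156 = -1.0018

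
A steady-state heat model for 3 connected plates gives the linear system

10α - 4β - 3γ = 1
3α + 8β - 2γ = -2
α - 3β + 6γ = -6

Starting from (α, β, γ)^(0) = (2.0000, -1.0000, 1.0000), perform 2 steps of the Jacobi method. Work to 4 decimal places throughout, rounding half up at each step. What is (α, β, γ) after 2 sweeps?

(-0.7500, -0.7083, -1.3750)

Iteration 1:
  α = (1 - (-4)·-1.0000 - (-3)·1.0000) / (10) = 0.0000
  β = (-2 - (3)·2.0000 - (-2)·1.0000) / (8) = -0.7500
  γ = (-6 - (1)·2.0000 - (-3)·-1.0000) / (6) = -1.8333
Iteration 2:
  α = (1 - (-4)·-0.7500 - (-3)·-1.8333) / (10) = -0.7500
  β = (-2 - (3)·0.0000 - (-2)·-1.8333) / (8) = -0.7083
  γ = (-6 - (1)·0.0000 - (-3)·-0.7500) / (6) = -1.3750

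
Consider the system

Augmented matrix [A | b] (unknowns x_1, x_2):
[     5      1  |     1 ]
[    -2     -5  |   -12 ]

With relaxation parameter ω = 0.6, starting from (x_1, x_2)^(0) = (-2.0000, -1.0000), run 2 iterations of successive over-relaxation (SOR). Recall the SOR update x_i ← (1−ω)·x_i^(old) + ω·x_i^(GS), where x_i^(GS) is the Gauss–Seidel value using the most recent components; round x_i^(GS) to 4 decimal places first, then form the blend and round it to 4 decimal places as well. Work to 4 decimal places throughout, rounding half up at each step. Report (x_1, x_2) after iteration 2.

(-0.2449, 1.9686)

Iteration 1:
  x_1: GS value = (1 - (1)·-1.0000) / (5) = 0.4000;  x_1 ← (1−ω)·-2.0000 + ω·0.4000 = -0.5600
  x_2: GS value = (-12 - (-2)·-0.5600) / (-5) = 2.6240;  x_2 ← (1−ω)·-1.0000 + ω·2.6240 = 1.1744
Iteration 2:
  x_1: GS value = (1 - (1)·1.1744) / (5) = -0.0349;  x_1 ← (1−ω)·-0.5600 + ω·-0.0349 = -0.2449
  x_2: GS value = (-12 - (-2)·-0.2449) / (-5) = 2.4980;  x_2 ← (1−ω)·1.1744 + ω·2.4980 = 1.9686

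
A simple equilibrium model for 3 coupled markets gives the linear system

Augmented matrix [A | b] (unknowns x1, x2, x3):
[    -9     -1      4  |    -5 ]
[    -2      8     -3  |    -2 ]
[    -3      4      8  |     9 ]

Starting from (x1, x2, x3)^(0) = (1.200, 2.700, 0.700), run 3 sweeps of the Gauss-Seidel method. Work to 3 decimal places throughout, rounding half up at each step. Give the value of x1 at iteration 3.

1.073

Iteration 1:
  x1 = (-5 - (-1)·2.700 - (4)·0.700) / (-9) = 0.567
  x2 = (-2 - (-2)·0.567 - (-3)·0.700) / (8) = 0.154
  x3 = (9 - (-3)·0.567 - (4)·0.154) / (8) = 1.261
Iteration 2:
  x1 = (-5 - (-1)·0.154 - (4)·1.261) / (-9) = 1.099
  x2 = (-2 - (-2)·1.099 - (-3)·1.261) / (8) = 0.498
  x3 = (9 - (-3)·1.099 - (4)·0.498) / (8) = 1.288
Iteration 3:
  x1 = (-5 - (-1)·0.498 - (4)·1.288) / (-9) = 1.073
  x2 = (-2 - (-2)·1.073 - (-3)·1.288) / (8) = 0.501
  x3 = (9 - (-3)·1.073 - (4)·0.501) / (8) = 1.277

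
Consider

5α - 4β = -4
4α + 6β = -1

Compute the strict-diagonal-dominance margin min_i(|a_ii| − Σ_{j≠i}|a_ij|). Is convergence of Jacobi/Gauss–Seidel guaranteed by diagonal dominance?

row 1: |5| − (4) = 1
row 2: |6| − (4) = 2
minimum over rows = 1 → strictly diagonally dominant (convergence guaranteed)

1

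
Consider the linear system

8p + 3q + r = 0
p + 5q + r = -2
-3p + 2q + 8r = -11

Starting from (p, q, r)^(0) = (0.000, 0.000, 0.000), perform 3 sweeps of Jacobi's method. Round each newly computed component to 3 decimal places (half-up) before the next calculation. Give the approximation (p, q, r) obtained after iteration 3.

Iteration 1:
  p = (0 - (3)·0.000 - (1)·0.000) / (8) = 0.000
  q = (-2 - (1)·0.000 - (1)·0.000) / (5) = -0.400
  r = (-11 - (-3)·0.000 - (2)·0.000) / (8) = -1.375
Iteration 2:
  p = (0 - (3)·-0.400 - (1)·-1.375) / (8) = 0.322
  q = (-2 - (1)·0.000 - (1)·-1.375) / (5) = -0.125
  r = (-11 - (-3)·0.000 - (2)·-0.400) / (8) = -1.275
Iteration 3:
  p = (0 - (3)·-0.125 - (1)·-1.275) / (8) = 0.206
  q = (-2 - (1)·0.322 - (1)·-1.275) / (5) = -0.209
  r = (-11 - (-3)·0.322 - (2)·-0.125) / (8) = -1.223

(0.206, -0.209, -1.223)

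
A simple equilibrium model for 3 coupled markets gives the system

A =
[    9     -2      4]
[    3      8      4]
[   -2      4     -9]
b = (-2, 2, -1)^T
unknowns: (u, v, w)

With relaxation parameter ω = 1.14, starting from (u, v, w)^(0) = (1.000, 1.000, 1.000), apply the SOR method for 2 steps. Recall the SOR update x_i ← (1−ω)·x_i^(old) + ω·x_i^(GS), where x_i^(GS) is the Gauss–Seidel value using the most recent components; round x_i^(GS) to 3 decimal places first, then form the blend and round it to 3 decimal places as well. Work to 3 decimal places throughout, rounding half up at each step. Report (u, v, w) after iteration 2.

Iteration 1:
  u: GS value = (-2 - (-2)·1.000 - (4)·1.000) / (9) = -0.444;  u ← (1−ω)·1.000 + ω·-0.444 = -0.646
  v: GS value = (2 - (3)·-0.646 - (4)·1.000) / (8) = -0.008;  v ← (1−ω)·1.000 + ω·-0.008 = -0.149
  w: GS value = (-1 - (-2)·-0.646 - (4)·-0.149) / (-9) = 0.188;  w ← (1−ω)·1.000 + ω·0.188 = 0.074
Iteration 2:
  u: GS value = (-2 - (-2)·-0.149 - (4)·0.074) / (9) = -0.288;  u ← (1−ω)·-0.646 + ω·-0.288 = -0.238
  v: GS value = (2 - (3)·-0.238 - (4)·0.074) / (8) = 0.302;  v ← (1−ω)·-0.149 + ω·0.302 = 0.365
  w: GS value = (-1 - (-2)·-0.238 - (4)·0.365) / (-9) = 0.326;  w ← (1−ω)·0.074 + ω·0.326 = 0.361

(-0.238, 0.365, 0.361)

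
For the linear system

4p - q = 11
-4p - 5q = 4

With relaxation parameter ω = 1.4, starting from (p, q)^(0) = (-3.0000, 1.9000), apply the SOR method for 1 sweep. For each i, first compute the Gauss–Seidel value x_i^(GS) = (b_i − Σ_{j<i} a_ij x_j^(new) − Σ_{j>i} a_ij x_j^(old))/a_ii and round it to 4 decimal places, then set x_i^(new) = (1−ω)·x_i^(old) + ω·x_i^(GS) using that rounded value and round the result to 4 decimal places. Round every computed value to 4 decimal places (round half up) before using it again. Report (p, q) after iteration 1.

(5.7150, -8.2808)

Iteration 1:
  p: GS value = (11 - (-1)·1.9000) / (4) = 3.2250;  p ← (1−ω)·-3.0000 + ω·3.2250 = 5.7150
  q: GS value = (4 - (-4)·5.7150) / (-5) = -5.3720;  q ← (1−ω)·1.9000 + ω·-5.3720 = -8.2808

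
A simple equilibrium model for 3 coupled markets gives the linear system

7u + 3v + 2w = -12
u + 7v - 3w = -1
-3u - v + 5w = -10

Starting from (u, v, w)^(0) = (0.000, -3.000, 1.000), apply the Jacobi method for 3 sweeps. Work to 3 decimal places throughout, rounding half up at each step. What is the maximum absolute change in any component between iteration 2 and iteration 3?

Iteration 1:
  u = (-12 - (3)·-3.000 - (2)·1.000) / (7) = -0.714
  v = (-1 - (1)·0.000 - (-3)·1.000) / (7) = 0.286
  w = (-10 - (-3)·0.000 - (-1)·-3.000) / (5) = -2.600
Iteration 2:
  u = (-12 - (3)·0.286 - (2)·-2.600) / (7) = -1.094
  v = (-1 - (1)·-0.714 - (-3)·-2.600) / (7) = -1.155
  w = (-10 - (-3)·-0.714 - (-1)·0.286) / (5) = -2.371
Iteration 3:
  u = (-12 - (3)·-1.155 - (2)·-2.371) / (7) = -0.542
  v = (-1 - (1)·-1.094 - (-3)·-2.371) / (7) = -1.003
  w = (-10 - (-3)·-1.094 - (-1)·-1.155) / (5) = -2.887
Change: (0.552, 0.152, -0.516) → max |·| = 0.552

0.552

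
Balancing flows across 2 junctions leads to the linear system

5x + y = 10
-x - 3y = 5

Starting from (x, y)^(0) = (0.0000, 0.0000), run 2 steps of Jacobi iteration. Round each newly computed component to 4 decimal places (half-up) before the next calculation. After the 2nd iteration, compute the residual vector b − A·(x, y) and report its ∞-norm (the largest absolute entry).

Iteration 1:
  x = (10 - (1)·0.0000) / (5) = 2.0000
  y = (5 - (-1)·0.0000) / (-3) = -1.6667
Iteration 2:
  x = (10 - (1)·-1.6667) / (5) = 2.3333
  y = (5 - (-1)·2.0000) / (-3) = -2.3333
Residual b − A·x = (0.6668, 0.3334); ∞-norm = 0.6668

0.6668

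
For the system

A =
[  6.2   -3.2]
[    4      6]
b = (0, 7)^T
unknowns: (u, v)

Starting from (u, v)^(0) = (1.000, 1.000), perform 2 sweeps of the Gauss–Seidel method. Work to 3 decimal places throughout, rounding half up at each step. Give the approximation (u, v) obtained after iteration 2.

Iteration 1:
  u = (0 - (-3.2)·1.000) / (6.2) = 0.516
  v = (7 - (4)·0.516) / (6) = 0.823
Iteration 2:
  u = (0 - (-3.2)·0.823) / (6.2) = 0.425
  v = (7 - (4)·0.425) / (6) = 0.883

(0.425, 0.883)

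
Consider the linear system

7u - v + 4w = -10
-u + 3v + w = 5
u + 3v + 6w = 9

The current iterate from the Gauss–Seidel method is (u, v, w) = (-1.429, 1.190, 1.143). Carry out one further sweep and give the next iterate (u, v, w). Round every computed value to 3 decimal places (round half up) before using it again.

One sweep:
  u = (-10 - (-1)·1.190 - (4)·1.143) / (7) = -1.912
  v = (5 - (-1)·-1.912 - (1)·1.143) / (3) = 0.648
  w = (9 - (1)·-1.912 - (3)·0.648) / (6) = 1.495

(-1.912, 0.648, 1.495)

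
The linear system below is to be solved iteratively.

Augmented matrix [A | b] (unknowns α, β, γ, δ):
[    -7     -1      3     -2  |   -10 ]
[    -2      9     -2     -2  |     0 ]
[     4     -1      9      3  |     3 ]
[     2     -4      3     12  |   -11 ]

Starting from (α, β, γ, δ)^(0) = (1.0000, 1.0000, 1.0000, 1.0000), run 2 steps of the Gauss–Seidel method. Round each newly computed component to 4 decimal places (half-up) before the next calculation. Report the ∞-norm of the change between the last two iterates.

Iteration 1:
  α = (-10 - (-1)·1.0000 - (3)·1.0000 - (-2)·1.0000) / (-7) = 1.4286
  β = (0 - (-2)·1.4286 - (-2)·1.0000 - (-2)·1.0000) / (9) = 0.7619
  γ = (3 - (4)·1.4286 - (-1)·0.7619 - (3)·1.0000) / (9) = -0.5503
  δ = (-11 - (2)·1.4286 - (-4)·0.7619 - (3)·-0.5503) / (12) = -0.7632
Iteration 2:
  α = (-10 - (-1)·0.7619 - (3)·-0.5503 - (-2)·-0.7632) / (-7) = 1.3019
  β = (0 - (-2)·1.3019 - (-2)·-0.5503 - (-2)·-0.7632) / (9) = -0.0026
  γ = (3 - (4)·1.3019 - (-1)·-0.0026 - (3)·-0.7632) / (9) = 0.0088
  δ = (-11 - (2)·1.3019 - (-4)·-0.0026 - (3)·0.0088) / (12) = -1.1367
Change: (-0.1267, -0.7645, 0.5591, -0.3735) → max |·| = 0.7645

0.7645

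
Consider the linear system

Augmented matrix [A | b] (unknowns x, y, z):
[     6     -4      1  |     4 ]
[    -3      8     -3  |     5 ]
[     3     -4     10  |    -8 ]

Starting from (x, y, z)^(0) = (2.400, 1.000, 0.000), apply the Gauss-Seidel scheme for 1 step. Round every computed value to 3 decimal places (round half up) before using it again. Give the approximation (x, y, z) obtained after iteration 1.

(1.333, 1.125, -0.750)

Iteration 1:
  x = (4 - (-4)·1.000 - (1)·0.000) / (6) = 1.333
  y = (5 - (-3)·1.333 - (-3)·0.000) / (8) = 1.125
  z = (-8 - (3)·1.333 - (-4)·1.125) / (10) = -0.750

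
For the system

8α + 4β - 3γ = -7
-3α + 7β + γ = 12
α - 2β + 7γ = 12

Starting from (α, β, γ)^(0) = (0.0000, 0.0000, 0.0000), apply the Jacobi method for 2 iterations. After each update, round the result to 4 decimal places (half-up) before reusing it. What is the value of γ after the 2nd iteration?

2.3291

Iteration 1:
  α = (-7 - (4)·0.0000 - (-3)·0.0000) / (8) = -0.8750
  β = (12 - (-3)·0.0000 - (1)·0.0000) / (7) = 1.7143
  γ = (12 - (1)·0.0000 - (-2)·0.0000) / (7) = 1.7143
Iteration 2:
  α = (-7 - (4)·1.7143 - (-3)·1.7143) / (8) = -1.0893
  β = (12 - (-3)·-0.8750 - (1)·1.7143) / (7) = 1.0944
  γ = (12 - (1)·-0.8750 - (-2)·1.7143) / (7) = 2.3291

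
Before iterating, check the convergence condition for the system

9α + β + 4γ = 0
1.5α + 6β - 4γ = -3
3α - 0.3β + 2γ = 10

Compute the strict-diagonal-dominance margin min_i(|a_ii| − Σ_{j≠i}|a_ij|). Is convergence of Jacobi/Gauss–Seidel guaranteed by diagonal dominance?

row 1: |9| − (1+4) = 4
row 2: |6| − (1.5+4) = 0.5
row 3: |2| − (3+0.3) = -1.3
minimum over rows = -1.3 → not strictly diagonally dominant

-1.3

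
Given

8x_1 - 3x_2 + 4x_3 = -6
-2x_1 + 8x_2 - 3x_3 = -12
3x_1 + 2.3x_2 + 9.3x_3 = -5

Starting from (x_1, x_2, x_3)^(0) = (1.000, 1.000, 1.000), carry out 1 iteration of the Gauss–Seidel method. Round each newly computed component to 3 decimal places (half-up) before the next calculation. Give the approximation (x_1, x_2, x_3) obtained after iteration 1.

Iteration 1:
  x_1 = (-6 - (-3)·1.000 - (4)·1.000) / (8) = -0.875
  x_2 = (-12 - (-2)·-0.875 - (-3)·1.000) / (8) = -1.344
  x_3 = (-5 - (3)·-0.875 - (2.3)·-1.344) / (9.3) = 0.077

(-0.875, -1.344, 0.077)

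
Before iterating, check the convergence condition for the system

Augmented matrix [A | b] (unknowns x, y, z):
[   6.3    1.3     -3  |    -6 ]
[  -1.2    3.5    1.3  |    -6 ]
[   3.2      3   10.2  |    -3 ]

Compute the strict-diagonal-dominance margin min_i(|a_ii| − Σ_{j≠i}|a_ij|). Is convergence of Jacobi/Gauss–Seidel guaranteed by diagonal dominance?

row 1: |6.3| − (1.3+3) = 2
row 2: |3.5| − (1.2+1.3) = 1
row 3: |10.2| − (3.2+3) = 4
minimum over rows = 1 → strictly diagonally dominant (convergence guaranteed)

1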